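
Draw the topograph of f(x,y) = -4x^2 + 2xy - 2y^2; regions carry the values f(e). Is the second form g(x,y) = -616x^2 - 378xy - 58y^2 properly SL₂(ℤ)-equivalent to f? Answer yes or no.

D₁ = -28, D₂ = -28
f is negative-definite; reduce −f:
−f: flip: (4,-2,2)→(2,2,4)
−f: reduced (well bottom): (2,2,4) with a≤c, −a<b≤a
flip sign back: reduced form of f is (-2,-2,-4)
g is negative-definite; reduce −g:
−g: flip: (616,378,58)→(58,-378,616)
−g: translate: b→-30 (≡-378 mod 116), so (58,-378,616)→(58,-30,4)
−g: flip: (58,-30,4)→(4,30,58)
−g: translate: b→-2 (≡30 mod 8), so (4,30,58)→(4,-2,2)
−g: flip: (4,-2,2)→(2,2,4)
−g: reduced (well bottom): (2,2,4) with a≤c, −a<b≤a
flip sign back: reduced form of g is (-2,-2,-4)
reduced forms (-2, -2, -4) vs (-2, -2, -4) ⇒ equivalent

yes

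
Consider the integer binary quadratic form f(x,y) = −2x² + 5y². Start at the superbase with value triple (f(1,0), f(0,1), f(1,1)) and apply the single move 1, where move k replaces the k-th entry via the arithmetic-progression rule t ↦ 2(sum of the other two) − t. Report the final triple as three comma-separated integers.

start (-2,5,3) = (f(1,0),f(0,1),f(1,1))
replace slot 1: 2·(5+3) − (-2) = 18 → (18,5,3)

18,5,3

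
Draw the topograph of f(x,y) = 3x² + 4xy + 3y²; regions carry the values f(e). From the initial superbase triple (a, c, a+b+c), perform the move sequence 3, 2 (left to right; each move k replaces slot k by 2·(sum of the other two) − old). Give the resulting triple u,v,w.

start (3,3,10) = (f(1,0),f(0,1),f(1,1))
replace slot 3: 2·(3+3) − 10 = 2 → (3,3,2)
replace slot 2: 2·(3+2) − 3 = 7 → (3,7,2)

3,7,2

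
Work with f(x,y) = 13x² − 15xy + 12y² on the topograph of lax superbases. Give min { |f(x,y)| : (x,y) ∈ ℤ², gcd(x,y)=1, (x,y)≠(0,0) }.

translate: b→11 (≡-15 mod 26), so (13,-15,12)→(13,11,10)
flip: (13,11,10)→(10,-11,13)
translate: b→9 (≡-11 mod 20), so (10,-11,13)→(10,9,12)
reduced (well bottom): (10,9,12) with a≤c, −a<b≤a
well minimum = a = 10

10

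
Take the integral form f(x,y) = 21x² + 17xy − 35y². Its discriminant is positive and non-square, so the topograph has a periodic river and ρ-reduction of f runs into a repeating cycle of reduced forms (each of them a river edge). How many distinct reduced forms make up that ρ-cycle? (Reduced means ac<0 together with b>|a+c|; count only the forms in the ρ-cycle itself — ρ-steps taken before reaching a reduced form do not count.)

D = 3229, ⌊√D⌋ = 56
river: ρ → (-35,53,3)
river: ρ → (3,55,-17)
river: ρ → (-17,47,15)
river: ρ → (15,43,-23)
river: ρ → (-23,49,9)
river: ρ → (9,41,-43)
river: ρ → (-43,45,7)
river: ρ → (7,53,-15)
river: ρ → (-15,37,31)
river: ρ → (31,25,-21)
river: ρ → (-21,17,35)
river: ρ → (35,53,-3)
river: ρ → (-3,55,17)
river: ρ → (17,47,-15)
river: ρ → (-15,43,23)
river: ρ → (23,49,-9)
river: ρ → (-9,41,43)
river: ρ → (43,45,-7)
river: ρ → (-7,53,15)
river: ρ → (15,37,-31)
river: ρ → (-31,25,21)
river: ρ → (21,17,-35)
ρ-cycle length = 22 (tail of 0 descent steps not counted)

22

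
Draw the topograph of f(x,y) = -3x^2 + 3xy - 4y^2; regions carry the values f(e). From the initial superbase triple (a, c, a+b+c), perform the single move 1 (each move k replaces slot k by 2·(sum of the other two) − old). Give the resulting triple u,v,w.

start (-3,-4,-4) = (f(1,0),f(0,1),f(1,1))
replace slot 1: 2·((-4)+(-4)) − (-3) = -13 → (-13,-4,-4)

-13,-4,-4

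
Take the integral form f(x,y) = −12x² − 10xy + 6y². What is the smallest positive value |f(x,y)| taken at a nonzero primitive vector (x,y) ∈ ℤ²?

descent: ρ → (6,10,-12)  [lands on river]
river: ρ → (-12,14,4)
river: ρ → (4,18,-4)
river: ρ → (-4,14,12)
river: ρ → (12,10,-6)
river: ρ → (-6,14,8)
river: ρ → (8,18,-2)
river: ρ → (-2,18,8)
river: ρ → (8,14,-6)
river: ρ → (-6,10,12)
river: ρ → (12,14,-4)
river: ρ → (-4,18,4)
river: ρ → (4,14,-12)
river: ρ → (-12,10,6)
river: ρ → (6,14,-8)
river: ρ → (-8,18,2)
river: ρ → (2,18,-8)
river: ρ → (-8,14,6)
closes: descent 1, river 18
min |a| on river = 2

2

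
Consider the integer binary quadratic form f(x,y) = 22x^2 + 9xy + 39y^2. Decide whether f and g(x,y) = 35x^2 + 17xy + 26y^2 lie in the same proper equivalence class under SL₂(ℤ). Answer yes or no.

D₁ = -3351, D₂ = -3351
f: reduced (well bottom): (22,9,39) with a≤c, −a<b≤a
g: flip: (35,17,26)→(26,-17,35)
g: reduced (well bottom): (26,-17,35) with a≤c, −a<b≤a
reduced forms (22, 9, 39) vs (26, -17, 35) ⇒ inequivalent

no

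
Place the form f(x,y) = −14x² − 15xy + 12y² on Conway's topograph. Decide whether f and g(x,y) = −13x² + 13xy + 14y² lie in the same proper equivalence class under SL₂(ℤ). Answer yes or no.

D₁ = 897, D₂ = 897
river cycle of f (length 10): (12, 15, -14), (-14, 13, 13), (13, 13, -14), (-14, 15, 12), (12, 9, -17), (-17, 25, 4), (4, 23, -23), (-23, 23, 4), (4, 25, -17), (-17, 9, 12)
river cycle of g (length 10): (14, 15, -12), (-12, 9, 17), (17, 25, -4), (-4, 23, 23), (23, 23, -4), (-4, 25, 17), (17, 9, -12), (-12, 15, 14), (14, 13, -13), (-13, 13, 14)
cycles differ ⇒ inequivalent

no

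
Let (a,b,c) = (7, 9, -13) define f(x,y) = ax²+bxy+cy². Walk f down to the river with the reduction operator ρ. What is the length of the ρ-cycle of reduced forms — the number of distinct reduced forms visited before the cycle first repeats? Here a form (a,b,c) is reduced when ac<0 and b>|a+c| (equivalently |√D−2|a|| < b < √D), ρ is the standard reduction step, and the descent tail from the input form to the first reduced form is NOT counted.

D = 445, ⌊√D⌋ = 21
river: ρ → (-13,17,3)
river: ρ → (3,19,-7)
river: ρ → (-7,9,13)
river: ρ → (13,17,-3)
river: ρ → (-3,19,7)
river: ρ → (7,9,-13)
ρ-cycle length = 6 (tail of 0 descent steps not counted)

6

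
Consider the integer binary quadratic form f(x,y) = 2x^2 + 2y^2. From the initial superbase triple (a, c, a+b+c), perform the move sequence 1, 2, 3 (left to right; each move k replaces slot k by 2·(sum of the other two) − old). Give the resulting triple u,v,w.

start (2,2,4) = (f(1,0),f(0,1),f(1,1))
replace slot 1: 2·(2+4) − 2 = 10 → (10,2,4)
replace slot 2: 2·(10+4) − 2 = 26 → (10,26,4)
replace slot 3: 2·(10+26) − 4 = 68 → (10,26,68)

10,26,68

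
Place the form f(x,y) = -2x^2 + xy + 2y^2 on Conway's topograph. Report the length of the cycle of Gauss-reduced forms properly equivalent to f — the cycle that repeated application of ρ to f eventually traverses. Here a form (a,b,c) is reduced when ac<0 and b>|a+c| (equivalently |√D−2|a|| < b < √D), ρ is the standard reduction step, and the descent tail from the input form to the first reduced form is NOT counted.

D = 17, ⌊√D⌋ = 4
river: ρ → (2,3,-1)
river: ρ → (-1,3,2)
river: ρ → (2,1,-2)
river: ρ → (-2,3,1)
river: ρ → (1,3,-2)
river: ρ → (-2,1,2)
ρ-cycle length = 6 (tail of 0 descent steps not counted)

6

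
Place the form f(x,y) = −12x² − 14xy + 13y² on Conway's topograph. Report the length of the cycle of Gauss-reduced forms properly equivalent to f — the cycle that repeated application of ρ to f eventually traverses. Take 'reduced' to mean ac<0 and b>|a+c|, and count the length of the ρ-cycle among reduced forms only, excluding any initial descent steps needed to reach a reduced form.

D = 820, ⌊√D⌋ = 28
descent: ρ → (13,14,-12)  [lands on river]
river: ρ → (-12,10,15)
river: ρ → (15,20,-7)
river: ρ → (-7,22,12)
river: ρ → (12,26,-3)
river: ρ → (-3,28,3)
river: ρ → (3,26,-12)
river: ρ → (-12,22,7)
river: ρ → (7,20,-15)
river: ρ → (-15,10,12)
river: ρ → (12,14,-13)
river: ρ → (-13,12,13)
ρ-cycle length = 12 (tail of 1 descent step not counted)

12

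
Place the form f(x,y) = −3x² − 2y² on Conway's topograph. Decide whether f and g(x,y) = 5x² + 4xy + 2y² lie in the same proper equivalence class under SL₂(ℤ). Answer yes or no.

D₁ = -24, D₂ = -24
f is negative-definite; reduce −f:
−f: flip: (3,0,2)→(2,0,3)
−f: reduced (well bottom): (2,0,3) with a≤c, −a<b≤a
flip sign back: reduced form of f is (-2,0,-3)
g: flip: (5,4,2)→(2,-4,5)
g: translate: b→0 (≡-4 mod 4), so (2,-4,5)→(2,0,3)
g: reduced (well bottom): (2,0,3) with a≤c, −a<b≤a
reduced forms (-2, 0, -3) vs (2, 0, 3) ⇒ inequivalent

no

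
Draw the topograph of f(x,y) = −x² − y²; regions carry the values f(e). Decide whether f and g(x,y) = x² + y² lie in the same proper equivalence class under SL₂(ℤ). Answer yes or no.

D₁ = -4, D₂ = -4
f is negative-definite; reduce −f:
−f: reduced (well bottom): (1,0,1) with a≤c, −a<b≤a
flip sign back: reduced form of f is (-1,0,-1)
g: reduced (well bottom): (1,0,1) with a≤c, −a<b≤a
reduced forms (-1, 0, -1) vs (1, 0, 1) ⇒ inequivalent

no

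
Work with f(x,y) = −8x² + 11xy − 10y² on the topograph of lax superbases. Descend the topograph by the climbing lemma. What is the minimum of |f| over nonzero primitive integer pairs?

translate: b→5 (≡-11 mod 16), so (8,-11,10)→(8,5,7)
flip: (8,5,7)→(7,-5,8)
reduced (well bottom): (7,-5,8) with a≤c, −a<b≤a
well minimum |f| = |-7| = 7 (negative-definite)

7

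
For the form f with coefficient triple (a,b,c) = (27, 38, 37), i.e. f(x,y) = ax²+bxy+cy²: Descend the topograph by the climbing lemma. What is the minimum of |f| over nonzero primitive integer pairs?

translate: b→-16 (≡38 mod 54), so (27,38,37)→(27,-16,26)
flip: (27,-16,26)→(26,16,27)
reduced (well bottom): (26,16,27) with a≤c, −a<b≤a
well minimum = a = 26

26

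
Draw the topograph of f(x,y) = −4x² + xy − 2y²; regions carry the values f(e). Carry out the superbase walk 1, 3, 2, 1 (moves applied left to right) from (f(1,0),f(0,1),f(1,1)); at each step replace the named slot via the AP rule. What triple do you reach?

start (-4,-2,-5) = (f(1,0),f(0,1),f(1,1))
replace slot 1: 2·((-2)+(-5)) − (-4) = -10 → (-10,-2,-5)
replace slot 3: 2·((-10)+(-2)) − (-5) = -19 → (-10,-2,-19)
replace slot 2: 2·((-10)+(-19)) − (-2) = -56 → (-10,-56,-19)
replace slot 1: 2·((-56)+(-19)) − (-10) = -140 → (-140,-56,-19)

-140,-56,-19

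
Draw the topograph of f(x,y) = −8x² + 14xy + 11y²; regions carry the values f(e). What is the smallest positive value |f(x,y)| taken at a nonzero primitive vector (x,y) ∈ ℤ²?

river: ρ → (11,8,-11)
river: ρ → (-11,14,8)
river: ρ → (8,18,-7)
river: ρ → (-7,10,16)
river: ρ → (16,22,-1)
river: ρ → (-1,22,16)
river: ρ → (16,10,-7)
river: ρ → (-7,18,8)
river: ρ → (8,14,-11)
river: ρ → (-11,8,11)
river: ρ → (11,14,-8)
river: ρ → (-8,18,7)
river: ρ → (7,10,-16)
river: ρ → (-16,22,1)
river: ρ → (1,22,-16)
river: ρ → (-16,10,7)
river: ρ → (7,18,-8)
river: ρ → (-8,14,11)
closes: descent 0, river 18
min |a| on river = 1

1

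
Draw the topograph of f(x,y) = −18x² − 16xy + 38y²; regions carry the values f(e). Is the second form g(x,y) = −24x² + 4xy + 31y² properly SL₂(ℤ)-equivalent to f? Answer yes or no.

D₁ = 2992, D₂ = 2992
river cycle of f (length 6): (-18, 20, 36), (36, 52, -2), (-2, 52, 36), (36, 20, -18), (-18, 52, 4), (4, 52, -18)
river cycle of g (length 18): (-24, 52, 3), (3, 50, -41), (-41, 32, 12), (12, 40, -29), (-29, 18, 23), (23, 28, -24), (-24, 20, 27), (27, 34, -17), (-17, 34, 27), (27, 20, -24), … (8 more)
cycles differ ⇒ inequivalent

no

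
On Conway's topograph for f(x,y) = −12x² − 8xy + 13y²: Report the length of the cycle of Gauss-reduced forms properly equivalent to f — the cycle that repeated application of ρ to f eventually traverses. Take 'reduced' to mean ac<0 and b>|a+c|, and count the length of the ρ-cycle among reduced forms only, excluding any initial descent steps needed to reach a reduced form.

D = 688, ⌊√D⌋ = 26
descent: ρ → (13,8,-12)  [lands on river]
river: ρ → (-12,16,9)
river: ρ → (9,20,-8)
river: ρ → (-8,12,17)
river: ρ → (17,22,-3)
river: ρ → (-3,26,1)
river: ρ → (1,26,-3)
river: ρ → (-3,22,17)
river: ρ → (17,12,-8)
river: ρ → (-8,20,9)
river: ρ → (9,16,-12)
river: ρ → (-12,8,13)
river: ρ → (13,18,-7)
river: ρ → (-7,24,4)
river: ρ → (4,24,-7)
river: ρ → (-7,18,13)
ρ-cycle length = 16 (tail of 1 descent step not counted)

16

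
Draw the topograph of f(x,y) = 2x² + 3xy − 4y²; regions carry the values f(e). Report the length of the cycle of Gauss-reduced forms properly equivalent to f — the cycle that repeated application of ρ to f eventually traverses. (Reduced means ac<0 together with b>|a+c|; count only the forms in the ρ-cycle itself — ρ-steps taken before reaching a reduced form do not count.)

D = 41, ⌊√D⌋ = 6
river: ρ → (-4,5,1)
river: ρ → (1,5,-4)
river: ρ → (-4,3,2)
river: ρ → (2,5,-2)
river: ρ → (-2,3,4)
river: ρ → (4,5,-1)
river: ρ → (-1,5,4)
river: ρ → (4,3,-2)
river: ρ → (-2,5,2)
river: ρ → (2,3,-4)
ρ-cycle length = 10 (tail of 0 descent steps not counted)

10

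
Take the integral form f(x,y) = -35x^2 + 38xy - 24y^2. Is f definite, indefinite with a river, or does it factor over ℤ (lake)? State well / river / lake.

D = b²−4ac = 38² − 4·(-35)·(-24) = -1916
D < 0 ⇒ definite ⇒ every region one sign ⇒ single well

well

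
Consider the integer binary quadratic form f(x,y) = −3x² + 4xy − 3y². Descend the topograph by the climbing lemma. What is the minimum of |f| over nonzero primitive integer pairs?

translate: b→2 (≡-4 mod 6), so (3,-4,3)→(3,2,2)
flip: (3,2,2)→(2,-2,3)
translate: b→2 (≡-2 mod 4), so (2,-2,3)→(2,2,3)
reduced (well bottom): (2,2,3) with a≤c, −a<b≤a
well minimum |f| = |-2| = 2 (negative-definite)

2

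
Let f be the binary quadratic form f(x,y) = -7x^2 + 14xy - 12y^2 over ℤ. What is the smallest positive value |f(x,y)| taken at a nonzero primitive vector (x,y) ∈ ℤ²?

translate: b→0 (≡-14 mod 14), so (7,-14,12)→(7,0,5)
flip: (7,0,5)→(5,0,7)
reduced (well bottom): (5,0,7) with a≤c, −a<b≤a
well minimum |f| = |-5| = 5 (negative-definite)

5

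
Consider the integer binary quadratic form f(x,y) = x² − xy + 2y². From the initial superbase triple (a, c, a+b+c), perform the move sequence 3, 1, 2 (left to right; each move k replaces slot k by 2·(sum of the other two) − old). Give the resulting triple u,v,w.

start (1,2,2) = (f(1,0),f(0,1),f(1,1))
replace slot 3: 2·(1+2) − 2 = 4 → (1,2,4)
replace slot 1: 2·(2+4) − 1 = 11 → (11,2,4)
replace slot 2: 2·(11+4) − 2 = 28 → (11,28,4)

11,28,4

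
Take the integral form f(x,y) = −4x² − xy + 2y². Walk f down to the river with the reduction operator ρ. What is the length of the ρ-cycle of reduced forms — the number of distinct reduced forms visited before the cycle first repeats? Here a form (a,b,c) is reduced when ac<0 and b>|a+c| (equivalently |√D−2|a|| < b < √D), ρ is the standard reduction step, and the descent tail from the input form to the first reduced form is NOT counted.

D = 33, ⌊√D⌋ = 5
descent: ρ → (2,5,-1)  [lands on river]
river: ρ → (-1,5,2)
river: ρ → (2,3,-3)
river: ρ → (-3,3,2)
ρ-cycle length = 4 (tail of 1 descent step not counted)

4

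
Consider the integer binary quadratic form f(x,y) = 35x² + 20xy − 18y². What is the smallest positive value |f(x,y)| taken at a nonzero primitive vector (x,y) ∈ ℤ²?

river: ρ → (-18,52,3)
river: ρ → (3,50,-35)
river: ρ → (-35,20,18)
river: ρ → (18,52,-3)
river: ρ → (-3,50,35)
river: ρ → (35,20,-18)
closes: descent 0, river 6
min |a| on river = 3

3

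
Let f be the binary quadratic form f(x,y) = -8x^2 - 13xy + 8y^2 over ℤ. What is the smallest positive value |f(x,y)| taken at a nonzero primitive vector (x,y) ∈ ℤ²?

descent: ρ → (8,13,-8)  [lands on river]
river: ρ → (-8,19,2)
river: ρ → (2,17,-17)
river: ρ → (-17,17,2)
river: ρ → (2,19,-8)
river: ρ → (-8,13,8)
river: ρ → (8,19,-2)
river: ρ → (-2,17,17)
river: ρ → (17,17,-2)
river: ρ → (-2,19,8)
closes: descent 1, river 10
min |a| on river = 2

2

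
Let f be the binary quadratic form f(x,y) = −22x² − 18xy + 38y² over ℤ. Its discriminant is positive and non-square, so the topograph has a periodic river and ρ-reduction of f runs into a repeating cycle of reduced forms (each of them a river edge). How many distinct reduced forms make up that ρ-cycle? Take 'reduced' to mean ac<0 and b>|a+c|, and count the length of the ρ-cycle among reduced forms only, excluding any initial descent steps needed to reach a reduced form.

D = 3668, ⌊√D⌋ = 60
descent: ρ → (38,18,-22)  [lands on river]
river: ρ → (-22,26,34)
river: ρ → (34,42,-14)
river: ρ → (-14,42,34)
river: ρ → (34,26,-22)
river: ρ → (-22,18,38)
river: ρ → (38,58,-2)
river: ρ → (-2,58,38)
ρ-cycle length = 8 (tail of 1 descent step not counted)

8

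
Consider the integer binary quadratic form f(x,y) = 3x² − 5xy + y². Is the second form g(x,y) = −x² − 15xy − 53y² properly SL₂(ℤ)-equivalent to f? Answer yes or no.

D₁ = 13, D₂ = 13
river cycle of f (length 2): (1, 3, -1), (-1, 3, 1)
river cycle of g (length 2): (-1, 3, 1), (1, 3, -1)
cycles coincide ⇒ equivalent

yes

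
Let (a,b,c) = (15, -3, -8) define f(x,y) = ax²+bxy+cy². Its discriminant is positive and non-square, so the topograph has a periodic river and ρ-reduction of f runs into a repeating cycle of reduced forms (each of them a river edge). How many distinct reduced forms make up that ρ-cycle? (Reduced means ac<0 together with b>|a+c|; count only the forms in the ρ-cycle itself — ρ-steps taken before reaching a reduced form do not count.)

D = 489, ⌊√D⌋ = 22
descent: ρ → (-8,19,4)  [lands on river]
river: ρ → (4,21,-3)
river: ρ → (-3,21,4)
river: ρ → (4,19,-8)
river: ρ → (-8,13,10)
river: ρ → (10,7,-11)
river: ρ → (-11,15,6)
river: ρ → (6,21,-2)
river: ρ → (-2,19,16)
river: ρ → (16,13,-5)
river: ρ → (-5,17,10)
river: ρ → (10,3,-12)
river: ρ → (-12,21,1)
river: ρ → (1,21,-12)
river: ρ → (-12,3,10)
river: ρ → (10,17,-5)
river: ρ → (-5,13,16)
river: ρ → (16,19,-2)
river: ρ → (-2,21,6)
river: ρ → (6,15,-11)
river: ρ → (-11,7,10)
river: ρ → (10,13,-8)
ρ-cycle length = 22 (tail of 1 descent step not counted)

22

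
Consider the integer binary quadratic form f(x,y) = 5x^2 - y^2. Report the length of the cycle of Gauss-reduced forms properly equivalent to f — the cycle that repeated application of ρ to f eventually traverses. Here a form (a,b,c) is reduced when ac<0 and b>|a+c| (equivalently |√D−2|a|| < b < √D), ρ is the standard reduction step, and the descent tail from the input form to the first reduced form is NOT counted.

D = 20, ⌊√D⌋ = 4
descent: ρ → (-1,4,1)  [lands on river]
river: ρ → (1,4,-1)
ρ-cycle length = 2 (tail of 1 descent step not counted)

2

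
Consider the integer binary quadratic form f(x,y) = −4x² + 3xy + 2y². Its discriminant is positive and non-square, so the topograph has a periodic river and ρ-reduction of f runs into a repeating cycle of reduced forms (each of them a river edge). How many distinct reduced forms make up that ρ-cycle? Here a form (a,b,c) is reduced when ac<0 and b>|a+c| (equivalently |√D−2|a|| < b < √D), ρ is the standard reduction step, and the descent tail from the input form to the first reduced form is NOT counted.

D = 41, ⌊√D⌋ = 6
river: ρ → (2,5,-2)
river: ρ → (-2,3,4)
river: ρ → (4,5,-1)
river: ρ → (-1,5,4)
river: ρ → (4,3,-2)
river: ρ → (-2,5,2)
river: ρ → (2,3,-4)
river: ρ → (-4,5,1)
river: ρ → (1,5,-4)
river: ρ → (-4,3,2)
ρ-cycle length = 10 (tail of 0 descent steps not counted)

10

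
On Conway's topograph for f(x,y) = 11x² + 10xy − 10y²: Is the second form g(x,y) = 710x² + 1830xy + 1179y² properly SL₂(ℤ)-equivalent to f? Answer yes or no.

D₁ = 540, D₂ = 540
river cycle of f (length 8): (-10, 10, 11), (11, 12, -9), (-9, 6, 14), (14, 22, -1), (-1, 22, 14), (14, 6, -9), (-9, 12, 11), (11, 10, -10)
river cycle of g (length 8): (11, 12, -9), (-9, 6, 14), (14, 22, -1), (-1, 22, 14), (14, 6, -9), (-9, 12, 11), (11, 10, -10), (-10, 10, 11)
cycles coincide ⇒ equivalent

yes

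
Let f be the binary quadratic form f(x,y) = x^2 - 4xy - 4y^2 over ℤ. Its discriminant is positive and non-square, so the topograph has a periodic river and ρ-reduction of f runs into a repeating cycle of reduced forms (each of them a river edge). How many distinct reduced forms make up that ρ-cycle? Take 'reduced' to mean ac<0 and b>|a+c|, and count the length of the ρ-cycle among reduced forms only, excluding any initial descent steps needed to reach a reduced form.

D = 32, ⌊√D⌋ = 5
descent: ρ → (-4,4,1)  [lands on river]
river: ρ → (1,4,-4)
ρ-cycle length = 2 (tail of 1 descent step not counted)

2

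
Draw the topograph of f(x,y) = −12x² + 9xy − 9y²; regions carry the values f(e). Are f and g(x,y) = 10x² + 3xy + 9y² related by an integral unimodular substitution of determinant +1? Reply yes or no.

D₁ = -351, D₂ = -351
f is negative-definite; reduce −f:
−f: flip: (12,-9,9)→(9,9,12)
−f: reduced (well bottom): (9,9,12) with a≤c, −a<b≤a
flip sign back: reduced form of f is (-9,-9,-12)
g: flip: (10,3,9)→(9,-3,10)
g: reduced (well bottom): (9,-3,10) with a≤c, −a<b≤a
reduced forms (-9, -9, -12) vs (9, -3, 10) ⇒ inequivalent

no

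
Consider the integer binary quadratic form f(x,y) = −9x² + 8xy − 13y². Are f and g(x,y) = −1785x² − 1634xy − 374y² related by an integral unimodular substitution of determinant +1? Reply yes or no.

D₁ = -404, D₂ = -404
f is negative-definite; reduce −f:
−f: reduced (well bottom): (9,-8,13) with a≤c, −a<b≤a
flip sign back: reduced form of f is (-9,8,-13)
g is negative-definite; reduce −g:
−g: flip: (1785,1634,374)→(374,-1634,1785)
−g: translate: b→-138 (≡-1634 mod 748), so (374,-1634,1785)→(374,-138,13)
−g: flip: (374,-138,13)→(13,138,374)
−g: translate: b→8 (≡138 mod 26), so (13,138,374)→(13,8,9)
−g: flip: (13,8,9)→(9,-8,13)
−g: reduced (well bottom): (9,-8,13) with a≤c, −a<b≤a
flip sign back: reduced form of g is (-9,8,-13)
reduced forms (-9, 8, -13) vs (-9, 8, -13) ⇒ equivalent

yes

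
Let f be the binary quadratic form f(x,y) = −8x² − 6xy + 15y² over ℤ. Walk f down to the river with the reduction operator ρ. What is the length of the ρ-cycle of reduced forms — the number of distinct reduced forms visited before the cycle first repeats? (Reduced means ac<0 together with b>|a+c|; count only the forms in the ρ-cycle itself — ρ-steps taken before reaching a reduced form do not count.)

D = 516, ⌊√D⌋ = 22
descent: ρ → (15,6,-8)
descent: ρ → (-8,10,13)  [lands on river]
river: ρ → (13,16,-5)
river: ρ → (-5,14,16)
river: ρ → (16,18,-3)
river: ρ → (-3,18,16)
river: ρ → (16,14,-5)
river: ρ → (-5,16,13)
river: ρ → (13,10,-8)
river: ρ → (-8,22,1)
river: ρ → (1,22,-8)
ρ-cycle length = 10 (tail of 2 descent steps not counted)

10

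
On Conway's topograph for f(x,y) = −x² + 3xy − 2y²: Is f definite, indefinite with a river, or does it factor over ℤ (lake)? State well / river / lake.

D = b²−4ac = 3² − 4·(-1)·(-2) = 1
D = 1² is a perfect square ⇒ form factors over ℤ ⇒ lakes

lake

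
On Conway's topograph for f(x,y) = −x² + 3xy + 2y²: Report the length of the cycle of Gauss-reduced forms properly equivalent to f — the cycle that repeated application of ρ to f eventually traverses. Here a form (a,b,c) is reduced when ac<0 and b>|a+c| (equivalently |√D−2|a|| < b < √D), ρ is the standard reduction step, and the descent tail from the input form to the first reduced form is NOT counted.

D = 17, ⌊√D⌋ = 4
river: ρ → (2,1,-2)
river: ρ → (-2,3,1)
river: ρ → (1,3,-2)
river: ρ → (-2,1,2)
river: ρ → (2,3,-1)
river: ρ → (-1,3,2)
ρ-cycle length = 6 (tail of 0 descent steps not counted)

6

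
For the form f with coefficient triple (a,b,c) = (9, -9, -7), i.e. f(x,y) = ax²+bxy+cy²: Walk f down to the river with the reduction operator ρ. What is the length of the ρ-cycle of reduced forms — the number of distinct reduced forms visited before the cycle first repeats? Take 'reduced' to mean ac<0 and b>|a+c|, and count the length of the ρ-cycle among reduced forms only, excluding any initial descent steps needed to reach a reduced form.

D = 333, ⌊√D⌋ = 18
descent: ρ → (-7,9,9)  [lands on river]
river: ρ → (9,9,-7)
river: ρ → (-7,5,11)
river: ρ → (11,17,-1)
river: ρ → (-1,17,11)
river: ρ → (11,5,-7)
ρ-cycle length = 6 (tail of 1 descent step not counted)

6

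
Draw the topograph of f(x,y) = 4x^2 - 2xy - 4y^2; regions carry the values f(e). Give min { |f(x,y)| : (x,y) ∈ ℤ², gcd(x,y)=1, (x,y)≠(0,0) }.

descent: ρ → (-4,2,4)  [lands on river]
river: ρ → (4,6,-2)
river: ρ → (-2,6,4)
river: ρ → (4,2,-4)
river: ρ → (-4,6,2)
river: ρ → (2,6,-4)
closes: descent 1, river 6
min |a| on river = 2

2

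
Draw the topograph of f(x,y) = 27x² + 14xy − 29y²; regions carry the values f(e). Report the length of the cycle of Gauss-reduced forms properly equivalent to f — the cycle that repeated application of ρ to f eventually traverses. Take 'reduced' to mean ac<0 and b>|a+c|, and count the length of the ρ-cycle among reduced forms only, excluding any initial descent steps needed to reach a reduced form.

D = 3328, ⌊√D⌋ = 57
river: ρ → (-29,44,12)
river: ρ → (12,52,-13)
river: ρ → (-13,52,12)
river: ρ → (12,44,-29)
river: ρ → (-29,14,27)
river: ρ → (27,40,-16)
river: ρ → (-16,56,3)
river: ρ → (3,52,-52)
river: ρ → (-52,52,3)
river: ρ → (3,56,-16)
river: ρ → (-16,40,27)
river: ρ → (27,14,-29)
ρ-cycle length = 12 (tail of 0 descent steps not counted)

12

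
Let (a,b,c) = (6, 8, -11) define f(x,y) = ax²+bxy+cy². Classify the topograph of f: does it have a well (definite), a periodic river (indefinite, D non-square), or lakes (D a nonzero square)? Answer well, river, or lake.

D = b²−4ac = 8² − 4·6·(-11) = 328
D > 0 non-square ⇒ indefinite ⇒ periodic river

river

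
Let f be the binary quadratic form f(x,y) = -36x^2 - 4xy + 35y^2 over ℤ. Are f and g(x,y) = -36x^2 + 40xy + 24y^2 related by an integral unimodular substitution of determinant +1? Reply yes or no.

D₁ = 5056, D₂ = 5056
river cycle of f (length 8): (35, 4, -36), (-36, 68, 3), (3, 70, -13), (-13, 60, 28), (28, 52, -21), (-21, 32, 48), (48, 64, -5), (-5, 66, 35)
river cycle of g (length 6): (24, 56, -20), (-20, 64, 12), (12, 56, -40), (-40, 24, 28), (28, 32, -36), (-36, 40, 24)
cycles differ ⇒ inequivalent

no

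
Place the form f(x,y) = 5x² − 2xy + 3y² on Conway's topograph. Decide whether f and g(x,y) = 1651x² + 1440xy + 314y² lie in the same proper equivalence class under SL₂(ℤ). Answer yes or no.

D₁ = -56, D₂ = -56
f: flip: (5,-2,3)→(3,2,5)
f: reduced (well bottom): (3,2,5) with a≤c, −a<b≤a
g: flip: (1651,1440,314)→(314,-1440,1651)
g: translate: b→-184 (≡-1440 mod 628), so (314,-1440,1651)→(314,-184,27)
g: flip: (314,-184,27)→(27,184,314)
g: translate: b→22 (≡184 mod 54), so (27,184,314)→(27,22,5)
g: flip: (27,22,5)→(5,-22,27)
g: translate: b→-2 (≡-22 mod 10), so (5,-22,27)→(5,-2,3)
g: flip: (5,-2,3)→(3,2,5)
g: reduced (well bottom): (3,2,5) with a≤c, −a<b≤a
reduced forms (3, 2, 5) vs (3, 2, 5) ⇒ equivalent

yes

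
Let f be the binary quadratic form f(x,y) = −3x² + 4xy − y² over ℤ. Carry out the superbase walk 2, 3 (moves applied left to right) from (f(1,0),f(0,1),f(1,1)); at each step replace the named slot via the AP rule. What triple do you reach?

start (-3,-1,0) = (f(1,0),f(0,1),f(1,1))
replace slot 2: 2·((-3)+0) − (-1) = -5 → (-3,-5,0)
replace slot 3: 2·((-3)+(-5)) − 0 = -16 → (-3,-5,-16)

-3,-5,-16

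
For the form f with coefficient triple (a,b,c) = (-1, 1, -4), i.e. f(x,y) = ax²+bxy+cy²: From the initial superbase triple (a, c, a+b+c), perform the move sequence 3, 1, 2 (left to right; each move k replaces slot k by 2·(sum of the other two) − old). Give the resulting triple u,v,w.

start (-1,-4,-4) = (f(1,0),f(0,1),f(1,1))
replace slot 3: 2·((-1)+(-4)) − (-4) = -6 → (-1,-4,-6)
replace slot 1: 2·((-4)+(-6)) − (-1) = -19 → (-19,-4,-6)
replace slot 2: 2·((-19)+(-6)) − (-4) = -46 → (-19,-46,-6)

-19,-46,-6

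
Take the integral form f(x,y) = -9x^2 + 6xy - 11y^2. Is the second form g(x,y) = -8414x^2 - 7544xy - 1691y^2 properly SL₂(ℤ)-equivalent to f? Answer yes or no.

D₁ = -360, D₂ = -360
f is negative-definite; reduce −f:
−f: reduced (well bottom): (9,-6,11) with a≤c, −a<b≤a
flip sign back: reduced form of f is (-9,6,-11)
g is negative-definite; reduce −g:
−g: flip: (8414,7544,1691)→(1691,-7544,8414)
−g: translate: b→-780 (≡-7544 mod 3382), so (1691,-7544,8414)→(1691,-780,90)
−g: flip: (1691,-780,90)→(90,780,1691)
−g: translate: b→60 (≡780 mod 180), so (90,780,1691)→(90,60,11)
−g: flip: (90,60,11)→(11,-60,90)
−g: translate: b→6 (≡-60 mod 22), so (11,-60,90)→(11,6,9)
−g: flip: (11,6,9)→(9,-6,11)
−g: reduced (well bottom): (9,-6,11) with a≤c, −a<b≤a
flip sign back: reduced form of g is (-9,6,-11)
reduced forms (-9, 6, -11) vs (-9, 6, -11) ⇒ equivalent

yes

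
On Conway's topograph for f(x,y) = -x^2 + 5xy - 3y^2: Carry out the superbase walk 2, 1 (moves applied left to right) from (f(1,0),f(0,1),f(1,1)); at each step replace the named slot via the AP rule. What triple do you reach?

start (-1,-3,1) = (f(1,0),f(0,1),f(1,1))
replace slot 2: 2·((-1)+1) − (-3) = 3 → (-1,3,1)
replace slot 1: 2·(3+1) − (-1) = 9 → (9,3,1)

9,3,1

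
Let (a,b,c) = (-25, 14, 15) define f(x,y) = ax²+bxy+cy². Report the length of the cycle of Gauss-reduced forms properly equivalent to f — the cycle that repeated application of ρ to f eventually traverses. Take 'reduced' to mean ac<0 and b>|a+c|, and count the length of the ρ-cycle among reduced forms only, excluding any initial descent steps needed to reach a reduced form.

D = 1696, ⌊√D⌋ = 41
river: ρ → (15,16,-24)
river: ρ → (-24,32,7)
river: ρ → (7,38,-9)
river: ρ → (-9,34,15)
river: ρ → (15,26,-17)
river: ρ → (-17,8,24)
river: ρ → (24,40,-1)
river: ρ → (-1,40,24)
river: ρ → (24,8,-17)
river: ρ → (-17,26,15)
river: ρ → (15,34,-9)
river: ρ → (-9,38,7)
river: ρ → (7,32,-24)
river: ρ → (-24,16,15)
river: ρ → (15,14,-25)
river: ρ → (-25,36,4)
river: ρ → (4,36,-25)
river: ρ → (-25,14,15)
ρ-cycle length = 18 (tail of 0 descent steps not counted)

18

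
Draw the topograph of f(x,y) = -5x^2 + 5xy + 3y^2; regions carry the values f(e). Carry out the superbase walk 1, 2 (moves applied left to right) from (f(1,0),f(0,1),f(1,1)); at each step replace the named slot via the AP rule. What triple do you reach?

start (-5,3,3) = (f(1,0),f(0,1),f(1,1))
replace slot 1: 2·(3+3) − (-5) = 17 → (17,3,3)
replace slot 2: 2·(17+3) − 3 = 37 → (17,37,3)

17,37,3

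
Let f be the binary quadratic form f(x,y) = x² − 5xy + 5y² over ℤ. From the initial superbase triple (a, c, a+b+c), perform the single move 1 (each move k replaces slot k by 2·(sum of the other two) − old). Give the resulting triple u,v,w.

start (1,5,1) = (f(1,0),f(0,1),f(1,1))
replace slot 1: 2·(5+1) − 1 = 11 → (11,5,1)

11,5,1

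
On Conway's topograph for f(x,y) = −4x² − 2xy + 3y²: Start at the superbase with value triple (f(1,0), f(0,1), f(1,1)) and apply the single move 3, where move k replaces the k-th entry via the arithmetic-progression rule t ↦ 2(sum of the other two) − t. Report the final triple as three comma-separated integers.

start (-4,3,-3) = (f(1,0),f(0,1),f(1,1))
replace slot 3: 2·((-4)+3) − (-3) = 1 → (-4,3,1)

-4,3,1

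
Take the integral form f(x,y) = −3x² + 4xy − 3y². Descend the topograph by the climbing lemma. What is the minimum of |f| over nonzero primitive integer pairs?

translate: b→2 (≡-4 mod 6), so (3,-4,3)→(3,2,2)
flip: (3,2,2)→(2,-2,3)
translate: b→2 (≡-2 mod 4), so (2,-2,3)→(2,2,3)
reduced (well bottom): (2,2,3) with a≤c, −a<b≤a
well minimum |f| = |-2| = 2 (negative-definite)

2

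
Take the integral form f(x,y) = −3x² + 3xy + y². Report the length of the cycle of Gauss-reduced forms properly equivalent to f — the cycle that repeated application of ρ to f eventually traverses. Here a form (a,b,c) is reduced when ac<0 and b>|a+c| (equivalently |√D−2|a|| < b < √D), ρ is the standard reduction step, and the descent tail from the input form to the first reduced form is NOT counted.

D = 21, ⌊√D⌋ = 4
river: ρ → (1,3,-3)
river: ρ → (-3,3,1)
ρ-cycle length = 2 (tail of 0 descent steps not counted)

2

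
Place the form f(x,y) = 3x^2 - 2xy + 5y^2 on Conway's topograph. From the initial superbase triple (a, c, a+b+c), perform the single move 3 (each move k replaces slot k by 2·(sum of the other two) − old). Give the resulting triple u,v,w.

start (3,5,6) = (f(1,0),f(0,1),f(1,1))
replace slot 3: 2·(3+5) − 6 = 10 → (3,5,10)

3,5,10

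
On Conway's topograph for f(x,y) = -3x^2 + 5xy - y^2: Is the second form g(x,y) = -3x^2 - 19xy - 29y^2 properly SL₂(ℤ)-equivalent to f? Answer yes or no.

D₁ = 13, D₂ = 13
river cycle of f (length 2): (-1, 3, 1), (1, 3, -1)
river cycle of g (length 2): (1, 3, -1), (-1, 3, 1)
cycles coincide ⇒ equivalent

yes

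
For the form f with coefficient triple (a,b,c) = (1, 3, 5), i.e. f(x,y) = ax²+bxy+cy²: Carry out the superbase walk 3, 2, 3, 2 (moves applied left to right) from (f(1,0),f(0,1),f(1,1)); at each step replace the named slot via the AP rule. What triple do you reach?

start (1,5,9) = (f(1,0),f(0,1),f(1,1))
replace slot 3: 2·(1+5) − 9 = 3 → (1,5,3)
replace slot 2: 2·(1+3) − 5 = 3 → (1,3,3)
replace slot 3: 2·(1+3) − 3 = 5 → (1,3,5)
replace slot 2: 2·(1+5) − 3 = 9 → (1,9,5)

1,9,5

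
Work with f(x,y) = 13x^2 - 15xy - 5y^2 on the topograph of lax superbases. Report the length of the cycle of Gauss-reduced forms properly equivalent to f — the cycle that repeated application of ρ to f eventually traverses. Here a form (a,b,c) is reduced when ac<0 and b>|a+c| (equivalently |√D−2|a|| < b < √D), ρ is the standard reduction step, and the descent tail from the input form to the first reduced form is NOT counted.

D = 485, ⌊√D⌋ = 22
descent: ρ → (-5,15,13)  [lands on river]
river: ρ → (13,11,-7)
river: ρ → (-7,17,7)
river: ρ → (7,11,-13)
river: ρ → (-13,15,5)
river: ρ → (5,15,-13)
river: ρ → (-13,11,7)
river: ρ → (7,17,-7)
river: ρ → (-7,11,13)
river: ρ → (13,15,-5)
ρ-cycle length = 10 (tail of 1 descent step not counted)

10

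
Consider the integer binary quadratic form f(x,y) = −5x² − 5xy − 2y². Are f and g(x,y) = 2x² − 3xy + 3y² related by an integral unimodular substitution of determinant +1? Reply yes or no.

D₁ = -15, D₂ = -15
f is negative-definite; reduce −f:
−f: flip: (5,5,2)→(2,-5,5)
−f: translate: b→-1 (≡-5 mod 4), so (2,-5,5)→(2,-1,2)
−f: flip: (2,-1,2)→(2,1,2)
−f: reduced (well bottom): (2,1,2) with a≤c, −a<b≤a
flip sign back: reduced form of f is (-2,-1,-2)
g: translate: b→1 (≡-3 mod 4), so (2,-3,3)→(2,1,2)
g: reduced (well bottom): (2,1,2) with a≤c, −a<b≤a
reduced forms (-2, -1, -2) vs (2, 1, 2) ⇒ inequivalent

no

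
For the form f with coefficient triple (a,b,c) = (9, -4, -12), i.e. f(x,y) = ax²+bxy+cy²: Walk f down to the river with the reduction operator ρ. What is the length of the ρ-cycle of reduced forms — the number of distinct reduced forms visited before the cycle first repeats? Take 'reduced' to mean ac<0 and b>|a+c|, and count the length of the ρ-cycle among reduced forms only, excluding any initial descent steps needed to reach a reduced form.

D = 448, ⌊√D⌋ = 21
descent: ρ → (-12,4,9)  [lands on river]
river: ρ → (9,14,-7)
river: ρ → (-7,14,9)
river: ρ → (9,4,-12)
river: ρ → (-12,20,1)
river: ρ → (1,20,-12)
ρ-cycle length = 6 (tail of 1 descent step not counted)

6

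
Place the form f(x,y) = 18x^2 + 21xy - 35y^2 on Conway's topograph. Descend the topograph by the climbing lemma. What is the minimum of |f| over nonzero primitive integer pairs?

river: ρ → (-35,49,4)
river: ρ → (4,47,-47)
river: ρ → (-47,47,4)
river: ρ → (4,49,-35)
river: ρ → (-35,21,18)
river: ρ → (18,51,-5)
river: ρ → (-5,49,28)
river: ρ → (28,7,-26)
river: ρ → (-26,45,9)
river: ρ → (9,45,-26)
river: ρ → (-26,7,28)
river: ρ → (28,49,-5)
river: ρ → (-5,51,18)
river: ρ → (18,21,-35)
closes: descent 0, river 14
min |a| on river = 4

4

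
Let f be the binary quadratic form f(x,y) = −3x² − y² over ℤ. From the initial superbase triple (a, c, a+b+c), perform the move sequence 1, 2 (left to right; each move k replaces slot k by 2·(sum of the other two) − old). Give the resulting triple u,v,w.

start (-3,-1,-4) = (f(1,0),f(0,1),f(1,1))
replace slot 1: 2·((-1)+(-4)) − (-3) = -7 → (-7,-1,-4)
replace slot 2: 2·((-7)+(-4)) − (-1) = -21 → (-7,-21,-4)

-7,-21,-4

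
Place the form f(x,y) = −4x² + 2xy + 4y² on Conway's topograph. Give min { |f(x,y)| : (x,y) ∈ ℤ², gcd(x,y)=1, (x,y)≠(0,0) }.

river: ρ → (4,6,-2)
river: ρ → (-2,6,4)
river: ρ → (4,2,-4)
river: ρ → (-4,6,2)
river: ρ → (2,6,-4)
river: ρ → (-4,2,4)
closes: descent 0, river 6
min |a| on river = 2

2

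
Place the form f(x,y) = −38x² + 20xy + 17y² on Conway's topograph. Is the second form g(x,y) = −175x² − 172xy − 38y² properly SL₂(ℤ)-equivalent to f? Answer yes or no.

D₁ = 2984, D₂ = 2984
river cycle of f (length 26): (17, 48, -10), (-10, 52, 7), (7, 46, -31), (-31, 16, 22), (22, 28, -25), (-25, 22, 25), (25, 28, -22), (-22, 16, 31), (31, 46, -7), (-7, 52, 10), … (16 more)
river cycle of g (length 26): (17, 48, -10), (-10, 52, 7), (7, 46, -31), (-31, 16, 22), (22, 28, -25), (-25, 22, 25), (25, 28, -22), (-22, 16, 31), (31, 46, -7), (-7, 52, 10), … (16 more)
cycles coincide ⇒ equivalent

yes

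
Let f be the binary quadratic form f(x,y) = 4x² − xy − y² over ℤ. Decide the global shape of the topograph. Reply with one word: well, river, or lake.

D = b²−4ac = (-1)² − 4·4·(-1) = 17
D > 0 non-square ⇒ indefinite ⇒ periodic river

river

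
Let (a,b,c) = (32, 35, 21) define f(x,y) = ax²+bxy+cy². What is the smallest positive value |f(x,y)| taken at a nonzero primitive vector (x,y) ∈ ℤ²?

translate: b→-29 (≡35 mod 64), so (32,35,21)→(32,-29,18)
flip: (32,-29,18)→(18,29,32)
translate: b→-7 (≡29 mod 36), so (18,29,32)→(18,-7,21)
reduced (well bottom): (18,-7,21) with a≤c, −a<b≤a
well minimum = a = 18

18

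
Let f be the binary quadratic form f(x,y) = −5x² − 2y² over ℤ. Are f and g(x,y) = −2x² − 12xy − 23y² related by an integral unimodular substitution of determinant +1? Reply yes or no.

D₁ = -40, D₂ = -40
f is negative-definite; reduce −f:
−f: flip: (5,0,2)→(2,0,5)
−f: reduced (well bottom): (2,0,5) with a≤c, −a<b≤a
flip sign back: reduced form of f is (-2,0,-5)
g is negative-definite; reduce −g:
−g: translate: b→0 (≡12 mod 4), so (2,12,23)→(2,0,5)
−g: reduced (well bottom): (2,0,5) with a≤c, −a<b≤a
flip sign back: reduced form of g is (-2,0,-5)
reduced forms (-2, 0, -5) vs (-2, 0, -5) ⇒ equivalent

yes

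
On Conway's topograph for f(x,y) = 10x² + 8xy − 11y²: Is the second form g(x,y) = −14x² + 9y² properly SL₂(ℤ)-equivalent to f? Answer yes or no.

D₁ = 504, D₂ = 504
river cycle of f (length 10): (-11, 14, 7), (7, 14, -11), (-11, 8, 10), (10, 12, -9), (-9, 6, 13), (13, 20, -2), (-2, 20, 13), (13, 6, -9), (-9, 12, 10), (10, 8, -11)
river cycle of g (length 4): (9, 18, -5), (-5, 22, 1), (1, 22, -5), (-5, 18, 9)
cycles differ ⇒ inequivalent

no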